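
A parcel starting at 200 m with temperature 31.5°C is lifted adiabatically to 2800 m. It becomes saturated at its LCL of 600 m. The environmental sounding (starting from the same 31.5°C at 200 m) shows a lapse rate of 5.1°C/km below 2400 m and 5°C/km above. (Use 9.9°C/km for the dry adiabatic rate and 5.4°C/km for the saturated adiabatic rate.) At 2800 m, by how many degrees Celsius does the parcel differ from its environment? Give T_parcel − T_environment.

-2.62°C (parcel cooler than environment)

Parcel:
  200 → 600 m (dry, 9.9°C/km): ΔT = -9.9 × 0.4 = -3.96°C → T = 27.54°C
  600 → 2800 m (saturated, 5.4°C/km): ΔT = -5.4 × 2.2 = -11.88°C → T = 15.66°C
Environment:
  200 → 2400 m (environment, lower layer, 5.1°C/km): ΔT = -5.1 × 2.2 = -11.22°C → T = 20.28°C
  2400 → 2800 m (environment, upper layer, 5°C/km): ΔT = -5 × 0.4 = -2°C → T = 18.28°C
T_parcel − T_env = 15.66 − 18.28 = -2.62°C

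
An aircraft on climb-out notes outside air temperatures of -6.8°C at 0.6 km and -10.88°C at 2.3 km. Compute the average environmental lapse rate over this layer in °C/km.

2.4°C/km

Γ = −ΔT/Δz = (-6.8 − (-10.88)) / (2300 − 600) m
  = 4.08°C / 1.7 km = 2.4°C/km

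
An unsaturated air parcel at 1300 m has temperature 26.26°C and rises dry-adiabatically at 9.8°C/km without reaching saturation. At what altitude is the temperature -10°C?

5000 m

Height above start = (26.26 − (-10)) / 9.8 = 3.7 km
Altitude = 1300 m + 3700 m = 5000 m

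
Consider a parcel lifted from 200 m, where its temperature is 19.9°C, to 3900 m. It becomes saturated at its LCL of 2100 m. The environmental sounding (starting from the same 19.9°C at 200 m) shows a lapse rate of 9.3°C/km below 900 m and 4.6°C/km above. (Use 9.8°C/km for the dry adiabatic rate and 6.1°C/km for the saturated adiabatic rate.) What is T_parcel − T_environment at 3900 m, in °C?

-9.29°C (parcel cooler than environment)

Parcel:
  Dry to 2100 m: -9.8 × 1.9 km = -18.62°C, so T = 1.28°C.
  Saturated to 3900 m: -6.1 × 1.8 km = -10.98°C, so T = -9.7°C.
Environment:
  Environment, lower layer to 900 m: -9.3 × 0.7 km = -6.51°C, so T = 13.39°C.
  Environment, upper layer to 3900 m: -4.6 × 3 km = -13.8°C, so T = -0.41°C.
T_parcel − T_env = -9.7 − (-0.41) = -9.29°C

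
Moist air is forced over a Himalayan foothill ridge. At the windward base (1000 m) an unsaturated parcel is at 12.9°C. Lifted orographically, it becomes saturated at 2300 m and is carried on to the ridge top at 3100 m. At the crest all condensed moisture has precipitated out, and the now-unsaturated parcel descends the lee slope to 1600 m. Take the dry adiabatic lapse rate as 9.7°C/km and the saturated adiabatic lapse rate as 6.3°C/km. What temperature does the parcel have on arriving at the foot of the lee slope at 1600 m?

1000 → 2300 m (dry, 9.7°C/km): ΔT = -9.7 × 1.3 = -12.61°C → T = 0.29°C
2300 → 3100 m (saturated, 6.3°C/km): ΔT = -6.3 × 0.8 = -5.04°C → T = -4.75°C
3100 → 1600 m (dry descent, 9.7°C/km): ΔT = +9.7 × 1.5 = +14.55°C → T = 9.8°C

9.8°C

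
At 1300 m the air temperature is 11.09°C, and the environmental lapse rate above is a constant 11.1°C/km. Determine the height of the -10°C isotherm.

Height above start = (11.09 − (-10)) / 11.1 = 1.9 km
Altitude = 1300 m + 1900 m = 3200 m

3200 m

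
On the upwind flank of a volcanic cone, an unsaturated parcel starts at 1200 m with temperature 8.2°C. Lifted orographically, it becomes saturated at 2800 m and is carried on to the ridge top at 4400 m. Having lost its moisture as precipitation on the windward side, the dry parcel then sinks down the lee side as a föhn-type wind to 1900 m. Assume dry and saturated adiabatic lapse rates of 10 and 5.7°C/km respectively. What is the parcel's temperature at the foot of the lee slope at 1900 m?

8.08°C

1200–2800 m, dry: Δz = 1.6 km ⇒ ΔT = -16°C; T = -7.8°C
2800–4400 m, saturated: Δz = 1.6 km ⇒ ΔT = -9.12°C; T = -16.92°C
4400–1900 m, dry descent: Δz = 2.5 km ⇒ ΔT = +25°C; T = 8.08°C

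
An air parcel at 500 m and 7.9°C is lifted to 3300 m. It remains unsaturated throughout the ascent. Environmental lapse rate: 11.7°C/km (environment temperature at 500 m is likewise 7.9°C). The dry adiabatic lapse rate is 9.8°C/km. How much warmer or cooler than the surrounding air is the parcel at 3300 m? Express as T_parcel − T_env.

+5.32°C (parcel warmer than environment)

Parcel:
  500–3300 m, dry: Δz = 2.8 km ⇒ ΔT = -27.44°C; T = -19.54°C
Environment:
  500–3300 m, environment: Δz = 2.8 km ⇒ ΔT = -32.76°C; T = -24.86°C
T_parcel − T_env = -19.54 − (-24.86) = +5.32°C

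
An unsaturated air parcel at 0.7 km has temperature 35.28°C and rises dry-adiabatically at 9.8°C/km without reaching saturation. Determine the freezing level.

4.3 km

Height above start = (35.28 − 0) / 9.8 = 3.6 km
Altitude = 700 m + 3600 m = 4300 m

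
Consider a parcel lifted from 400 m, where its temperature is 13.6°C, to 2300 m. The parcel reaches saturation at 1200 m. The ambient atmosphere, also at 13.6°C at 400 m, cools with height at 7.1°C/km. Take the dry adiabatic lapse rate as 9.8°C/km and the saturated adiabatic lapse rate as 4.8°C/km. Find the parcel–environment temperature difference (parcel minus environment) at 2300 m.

+0.37°C (parcel warmer than environment)

Parcel:
  From 400 m to 1200 m (dry): cools by 9.8 × 0.8 = 7.84°C, giving 5.76°C.
  From 1200 m to 2300 m (saturated): cools by 4.8 × 1.1 = 5.28°C, giving 0.48°C.
Environment:
  From 400 m to 2300 m (environment): cools by 7.1 × 1.9 = 13.49°C, giving 0.11°C.
T_parcel − T_env = 0.48 − 0.11 = +0.37°C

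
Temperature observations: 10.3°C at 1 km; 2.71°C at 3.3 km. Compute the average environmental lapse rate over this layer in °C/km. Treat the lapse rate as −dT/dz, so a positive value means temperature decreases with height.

3.3°C/km

Γ = −ΔT/Δz = (10.3 − 2.71) / (3300 − 1000) m
  = 7.59°C / 2.3 km = 3.3°C/km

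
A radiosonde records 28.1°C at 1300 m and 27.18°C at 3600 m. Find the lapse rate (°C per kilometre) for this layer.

Γ = −ΔT/Δz = (28.1 − 27.18) / (3600 − 1300) m
  = 0.92°C / 2.3 km = 0.4°C/km

0.4°C/km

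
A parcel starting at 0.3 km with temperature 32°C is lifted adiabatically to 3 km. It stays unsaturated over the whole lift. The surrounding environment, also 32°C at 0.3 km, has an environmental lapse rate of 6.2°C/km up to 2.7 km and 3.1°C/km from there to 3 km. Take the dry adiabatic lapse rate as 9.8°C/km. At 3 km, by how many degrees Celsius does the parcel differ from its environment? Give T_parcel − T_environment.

Parcel:
  300–3000 m, dry: Δz = 2.7 km ⇒ ΔT = -26.46°C; T = 5.54°C
Environment:
  300–2700 m, environment, lower layer: Δz = 2.4 km ⇒ ΔT = -14.88°C; T = 17.12°C
  2700–3000 m, environment, upper layer: Δz = 0.3 km ⇒ ΔT = -0.93°C; T = 16.19°C
T_parcel − T_env = 5.54 − 16.19 = -10.65°C

-10.65°C (parcel cooler than environment)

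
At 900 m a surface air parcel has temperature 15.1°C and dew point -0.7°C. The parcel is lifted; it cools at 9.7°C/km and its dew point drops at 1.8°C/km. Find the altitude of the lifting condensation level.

T and T_d converge at 9.7 − 1.8 = 7.9°C per km
Height above start = (15.1 − (-0.7)) / 7.9 = 2 km
LCL altitude = 900 m + 2000 m = 2900 m

2900 m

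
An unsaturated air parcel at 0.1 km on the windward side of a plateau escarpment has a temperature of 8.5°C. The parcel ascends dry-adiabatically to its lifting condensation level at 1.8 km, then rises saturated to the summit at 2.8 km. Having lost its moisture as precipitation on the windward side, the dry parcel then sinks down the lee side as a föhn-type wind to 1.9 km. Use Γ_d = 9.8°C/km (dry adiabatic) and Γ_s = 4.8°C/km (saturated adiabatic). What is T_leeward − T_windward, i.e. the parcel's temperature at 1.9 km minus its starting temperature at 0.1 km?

-12.64°C

Dry to 1800 m: -9.8 × 1.7 km = -16.66°C, so T = -8.16°C.
Saturated to 2800 m: -4.8 × 1 km = -4.8°C, so T = -12.96°C.
Dry descent to 1900 m: +9.8 × 0.9 km = +8.82°C, so T = -4.14°C.
Net change vs windward start: -4.14 − 8.5 = -12.64°C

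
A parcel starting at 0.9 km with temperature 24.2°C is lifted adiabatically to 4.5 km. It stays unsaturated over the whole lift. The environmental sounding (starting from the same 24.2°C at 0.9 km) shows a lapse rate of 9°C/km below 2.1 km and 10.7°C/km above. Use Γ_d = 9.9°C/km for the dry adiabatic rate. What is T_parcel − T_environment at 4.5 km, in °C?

Parcel:
  From 900 m to 4500 m (dry): cools by 9.9 × 3.6 = 35.64°C, giving -11.44°C.
Environment:
  From 900 m to 2100 m (environment, lower layer): cools by 9 × 1.2 = 10.8°C, giving 13.4°C.
  From 2100 m to 4500 m (environment, upper layer): cools by 10.7 × 2.4 = 25.68°C, giving -12.28°C.
T_parcel − T_env = -11.44 − (-12.28) = +0.84°C

+0.84°C (parcel warmer than environment)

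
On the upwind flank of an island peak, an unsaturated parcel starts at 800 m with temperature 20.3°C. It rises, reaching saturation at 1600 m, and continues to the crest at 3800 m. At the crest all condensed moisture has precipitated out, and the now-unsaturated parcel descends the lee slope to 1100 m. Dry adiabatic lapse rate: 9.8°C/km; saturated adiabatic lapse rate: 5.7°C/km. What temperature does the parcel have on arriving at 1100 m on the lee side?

26.38°C

800–1600 m, dry: Δz = 0.8 km ⇒ ΔT = -7.84°C; T = 12.46°C
1600–3800 m, saturated: Δz = 2.2 km ⇒ ΔT = -12.54°C; T = -0.08°C
3800–1100 m, dry descent: Δz = 2.7 km ⇒ ΔT = +26.46°C; T = 26.38°C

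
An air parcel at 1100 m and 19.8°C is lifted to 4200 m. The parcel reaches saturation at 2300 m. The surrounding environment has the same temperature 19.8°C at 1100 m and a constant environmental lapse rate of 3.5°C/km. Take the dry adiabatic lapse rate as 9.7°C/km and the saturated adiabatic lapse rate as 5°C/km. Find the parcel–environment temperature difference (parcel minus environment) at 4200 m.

-10.29°C (parcel cooler than environment)

Parcel:
  1100 → 2300 m (dry, 9.7°C/km): ΔT = -9.7 × 1.2 = -11.64°C → T = 8.16°C
  2300 → 4200 m (saturated, 5°C/km): ΔT = -5 × 1.9 = -9.5°C → T = -1.34°C
Environment:
  1100 → 4200 m (environment, 3.5°C/km): ΔT = -3.5 × 3.1 = -10.85°C → T = 8.95°C
T_parcel − T_env = -1.34 − 8.95 = -10.29°C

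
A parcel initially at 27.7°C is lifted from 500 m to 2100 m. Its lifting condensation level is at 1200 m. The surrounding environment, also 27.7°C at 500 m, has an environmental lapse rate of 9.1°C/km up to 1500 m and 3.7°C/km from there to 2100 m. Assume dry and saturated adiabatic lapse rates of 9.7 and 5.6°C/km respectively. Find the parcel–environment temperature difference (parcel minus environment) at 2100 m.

-0.51°C (parcel cooler than environment)

Parcel:
  From 500 m to 1200 m (dry): cools by 9.7 × 0.7 = 6.79°C, giving 20.91°C.
  From 1200 m to 2100 m (saturated): cools by 5.6 × 0.9 = 5.04°C, giving 15.87°C.
Environment:
  From 500 m to 1500 m (environment, lower layer): cools by 9.1 × 1 = 9.1°C, giving 18.6°C.
  From 1500 m to 2100 m (environment, upper layer): cools by 3.7 × 0.6 = 2.22°C, giving 16.38°C.
T_parcel − T_env = 15.87 − 16.38 = -0.51°C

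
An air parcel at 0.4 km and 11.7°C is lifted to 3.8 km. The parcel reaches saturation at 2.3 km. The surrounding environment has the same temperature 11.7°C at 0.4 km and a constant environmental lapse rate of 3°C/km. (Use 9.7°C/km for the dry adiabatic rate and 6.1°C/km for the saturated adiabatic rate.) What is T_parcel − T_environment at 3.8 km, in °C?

Parcel:
  Dry to 2300 m: -9.7 × 1.9 km = -18.43°C, so T = -6.73°C.
  Saturated to 3800 m: -6.1 × 1.5 km = -9.15°C, so T = -15.88°C.
Environment:
  Environment to 3800 m: -3 × 3.4 km = -10.2°C, so T = 1.5°C.
T_parcel − T_env = -15.88 − 1.5 = -17.38°C

-17.38°C (parcel cooler than environment)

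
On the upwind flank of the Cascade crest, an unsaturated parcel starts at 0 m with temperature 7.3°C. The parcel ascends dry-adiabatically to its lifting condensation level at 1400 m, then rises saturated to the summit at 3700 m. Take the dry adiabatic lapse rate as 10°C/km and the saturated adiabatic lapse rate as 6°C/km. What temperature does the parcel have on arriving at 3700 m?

From 0 m to 1400 m (dry): cools by 10 × 1.4 = 14°C, giving -6.7°C.
From 1400 m to 3700 m (saturated): cools by 6 × 2.3 = 13.8°C, giving -20.5°C.

-20.5°C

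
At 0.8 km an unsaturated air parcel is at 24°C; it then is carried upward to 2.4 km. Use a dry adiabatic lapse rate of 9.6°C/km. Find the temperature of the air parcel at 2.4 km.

8.64°C

800 → 2400 m (dry adiabatic, 9.6°C/km): ΔT = -9.6 × 1.6 = -15.36°C → T = 8.64°C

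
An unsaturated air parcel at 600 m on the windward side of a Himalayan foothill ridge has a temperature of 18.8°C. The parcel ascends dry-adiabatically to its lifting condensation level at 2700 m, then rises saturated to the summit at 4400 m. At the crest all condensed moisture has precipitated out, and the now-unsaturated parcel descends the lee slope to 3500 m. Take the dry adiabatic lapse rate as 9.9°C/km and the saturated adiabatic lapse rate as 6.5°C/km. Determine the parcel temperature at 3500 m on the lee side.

-4.13°C

Dry to 2700 m: -9.9 × 2.1 km = -20.79°C, so T = -1.99°C.
Saturated to 4400 m: -6.5 × 1.7 km = -11.05°C, so T = -13.04°C.
Dry descent to 3500 m: +9.9 × 0.9 km = +8.91°C, so T = -4.13°C.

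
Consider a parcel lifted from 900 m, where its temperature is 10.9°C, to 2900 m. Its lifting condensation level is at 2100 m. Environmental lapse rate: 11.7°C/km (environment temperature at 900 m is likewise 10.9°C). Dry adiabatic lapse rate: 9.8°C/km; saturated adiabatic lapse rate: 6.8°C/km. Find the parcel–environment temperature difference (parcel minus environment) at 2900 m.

+6.2°C (parcel warmer than environment)

Parcel:
  900 → 2100 m (dry, 9.8°C/km): ΔT = -9.8 × 1.2 = -11.76°C → T = -0.86°C
  2100 → 2900 m (saturated, 6.8°C/km): ΔT = -6.8 × 0.8 = -5.44°C → T = -6.3°C
Environment:
  900 → 2900 m (environment, 11.7°C/km): ΔT = -11.7 × 2 = -23.4°C → T = -12.5°C
T_parcel − T_env = -6.3 − (-12.5) = +6.2°C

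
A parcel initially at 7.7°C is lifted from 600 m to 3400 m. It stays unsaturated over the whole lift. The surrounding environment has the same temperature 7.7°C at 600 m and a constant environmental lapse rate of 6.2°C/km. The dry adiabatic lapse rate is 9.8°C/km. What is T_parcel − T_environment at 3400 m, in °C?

Parcel:
  Dry to 3400 m: -9.8 × 2.8 km = -27.44°C, so T = -19.74°C.
Environment:
  Environment to 3400 m: -6.2 × 2.8 km = -17.36°C, so T = -9.66°C.
T_parcel − T_env = -19.74 − (-9.66) = -10.08°C

-10.08°C (parcel cooler than environment)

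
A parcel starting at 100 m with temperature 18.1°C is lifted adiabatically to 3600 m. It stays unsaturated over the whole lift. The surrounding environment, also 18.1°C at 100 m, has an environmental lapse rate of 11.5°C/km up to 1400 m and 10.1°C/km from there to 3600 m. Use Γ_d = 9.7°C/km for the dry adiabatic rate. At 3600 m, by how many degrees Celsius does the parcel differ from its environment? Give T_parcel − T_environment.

Parcel:
  From 100 m to 3600 m (dry): cools by 9.7 × 3.5 = 33.95°C, giving -15.85°C.
Environment:
  From 100 m to 1400 m (environment, lower layer): cools by 11.5 × 1.3 = 14.95°C, giving 3.15°C.
  From 1400 m to 3600 m (environment, upper layer): cools by 10.1 × 2.2 = 22.22°C, giving -19.07°C.
T_parcel − T_env = -15.85 − (-19.07) = +3.22°C

+3.22°C (parcel warmer than environment)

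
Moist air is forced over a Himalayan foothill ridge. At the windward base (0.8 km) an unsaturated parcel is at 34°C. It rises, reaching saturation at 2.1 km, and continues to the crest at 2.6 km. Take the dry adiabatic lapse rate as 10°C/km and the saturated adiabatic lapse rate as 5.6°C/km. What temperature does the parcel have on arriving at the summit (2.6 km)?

800 → 2100 m (dry, 10°C/km): ΔT = -10 × 1.3 = -13°C → T = 21°C
2100 → 2600 m (saturated, 5.6°C/km): ΔT = -5.6 × 0.5 = -2.8°C → T = 18.2°C

18.2°C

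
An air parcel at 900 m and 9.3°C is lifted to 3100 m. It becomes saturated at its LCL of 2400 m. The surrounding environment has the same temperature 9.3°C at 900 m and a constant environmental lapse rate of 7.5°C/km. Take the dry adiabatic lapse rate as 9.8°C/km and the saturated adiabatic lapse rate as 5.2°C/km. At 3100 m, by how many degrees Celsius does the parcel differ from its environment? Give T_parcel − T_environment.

-1.84°C (parcel cooler than environment)

Parcel:
  From 900 m to 2400 m (dry): cools by 9.8 × 1.5 = 14.7°C, giving -5.4°C.
  From 2400 m to 3100 m (saturated): cools by 5.2 × 0.7 = 3.64°C, giving -9.04°C.
Environment:
  From 900 m to 3100 m (environment): cools by 7.5 × 2.2 = 16.5°C, giving -7.2°C.
T_parcel − T_env = -9.04 − (-7.2) = -1.84°C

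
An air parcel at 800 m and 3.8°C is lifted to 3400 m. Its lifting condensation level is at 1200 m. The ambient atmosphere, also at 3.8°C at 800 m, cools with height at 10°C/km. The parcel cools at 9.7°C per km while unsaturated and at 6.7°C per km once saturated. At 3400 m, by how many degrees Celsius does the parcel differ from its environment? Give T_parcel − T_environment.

+7.38°C (parcel warmer than environment)

Parcel:
  Dry to 1200 m: -9.7 × 0.4 km = -3.88°C, so T = -0.08°C.
  Saturated to 3400 m: -6.7 × 2.2 km = -14.74°C, so T = -14.82°C.
Environment:
  Environment to 3400 m: -10 × 2.6 km = -26°C, so T = -22.2°C.
T_parcel − T_env = -14.82 − (-22.2) = +7.38°C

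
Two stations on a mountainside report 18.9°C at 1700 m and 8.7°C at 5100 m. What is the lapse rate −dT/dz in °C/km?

3°C/km

Γ = −ΔT/Δz = (18.9 − 8.7) / (5100 − 1700) m
  = 10.2°C / 3.4 km = 3°C/km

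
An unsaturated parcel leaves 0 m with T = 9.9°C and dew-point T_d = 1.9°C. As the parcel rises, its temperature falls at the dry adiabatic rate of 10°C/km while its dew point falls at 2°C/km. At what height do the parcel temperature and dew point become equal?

T and T_d converge at 10 − 2 = 8°C per km
Height above start = (9.9 − 1.9) / 8 = 1 km
LCL altitude = 0 m + 1000 m = 1000 m

1000 m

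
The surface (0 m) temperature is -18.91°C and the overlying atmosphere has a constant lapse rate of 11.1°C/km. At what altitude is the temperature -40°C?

1900 m

Height above start = (-18.91 − (-40)) / 11.1 = 1.9 km
Altitude = 0 m + 1900 m = 1900 m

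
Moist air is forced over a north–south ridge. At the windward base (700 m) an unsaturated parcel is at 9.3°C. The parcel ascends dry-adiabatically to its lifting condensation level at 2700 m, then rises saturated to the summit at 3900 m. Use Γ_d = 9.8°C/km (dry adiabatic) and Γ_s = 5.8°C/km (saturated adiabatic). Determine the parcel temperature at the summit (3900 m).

-17.26°C

Dry to 2700 m: -9.8 × 2 km = -19.6°C, so T = -10.3°C.
Saturated to 3900 m: -5.8 × 1.2 km = -6.96°C, so T = -17.26°C.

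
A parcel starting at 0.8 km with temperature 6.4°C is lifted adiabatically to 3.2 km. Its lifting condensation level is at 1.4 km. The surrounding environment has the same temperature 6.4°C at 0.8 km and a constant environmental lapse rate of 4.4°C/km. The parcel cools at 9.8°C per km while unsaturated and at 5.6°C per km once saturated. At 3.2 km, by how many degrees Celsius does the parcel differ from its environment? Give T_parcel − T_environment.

-5.4°C (parcel cooler than environment)

Parcel:
  Dry to 1400 m: -9.8 × 0.6 km = -5.88°C, so T = 0.52°C.
  Saturated to 3200 m: -5.6 × 1.8 km = -10.08°C, so T = -9.56°C.
Environment:
  Environment to 3200 m: -4.4 × 2.4 km = -10.56°C, so T = -4.16°C.
T_parcel − T_env = -9.56 − (-4.16) = -5.4°C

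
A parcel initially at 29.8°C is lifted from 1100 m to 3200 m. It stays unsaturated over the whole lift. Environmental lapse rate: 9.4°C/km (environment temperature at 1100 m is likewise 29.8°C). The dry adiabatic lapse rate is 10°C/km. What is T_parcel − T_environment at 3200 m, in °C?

Parcel:
  1100–3200 m, dry: Δz = 2.1 km ⇒ ΔT = -21°C; T = 8.8°C
Environment:
  1100–3200 m, environment: Δz = 2.1 km ⇒ ΔT = -19.74°C; T = 10.06°C
T_parcel − T_env = 8.8 − 10.06 = -1.26°C

-1.26°C (parcel cooler than environment)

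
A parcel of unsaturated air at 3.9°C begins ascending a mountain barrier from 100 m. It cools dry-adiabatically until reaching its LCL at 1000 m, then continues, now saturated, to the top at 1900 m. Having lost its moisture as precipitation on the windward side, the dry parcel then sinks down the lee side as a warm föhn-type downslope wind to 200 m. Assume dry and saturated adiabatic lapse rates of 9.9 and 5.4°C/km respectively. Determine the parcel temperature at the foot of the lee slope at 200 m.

100–1000 m, dry: Δz = 0.9 km ⇒ ΔT = -8.91°C; T = -5.01°C
1000–1900 m, saturated: Δz = 0.9 km ⇒ ΔT = -4.86°C; T = -9.87°C
1900–200 m, dry descent: Δz = 1.7 km ⇒ ΔT = +16.83°C; T = 6.96°C

6.96°C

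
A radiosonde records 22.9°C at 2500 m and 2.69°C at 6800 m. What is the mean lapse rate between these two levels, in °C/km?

4.7°C/km

Γ = −ΔT/Δz = (22.9 − 2.69) / (6800 − 2500) m
  = 20.21°C / 4.3 km = 4.7°C/km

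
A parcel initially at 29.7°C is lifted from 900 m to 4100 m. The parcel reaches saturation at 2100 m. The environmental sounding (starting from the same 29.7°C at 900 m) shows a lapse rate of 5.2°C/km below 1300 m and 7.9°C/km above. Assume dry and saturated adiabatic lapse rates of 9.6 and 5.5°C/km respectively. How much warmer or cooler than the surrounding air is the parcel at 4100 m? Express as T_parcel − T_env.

Parcel:
  Dry to 2100 m: -9.6 × 1.2 km = -11.52°C, so T = 18.18°C.
  Saturated to 4100 m: -5.5 × 2 km = -11°C, so T = 7.18°C.
Environment:
  Environment, lower layer to 1300 m: -5.2 × 0.4 km = -2.08°C, so T = 27.62°C.
  Environment, upper layer to 4100 m: -7.9 × 2.8 km = -22.12°C, so T = 5.5°C.
T_parcel − T_env = 7.18 − 5.5 = +1.68°C

+1.68°C (parcel warmer than environment)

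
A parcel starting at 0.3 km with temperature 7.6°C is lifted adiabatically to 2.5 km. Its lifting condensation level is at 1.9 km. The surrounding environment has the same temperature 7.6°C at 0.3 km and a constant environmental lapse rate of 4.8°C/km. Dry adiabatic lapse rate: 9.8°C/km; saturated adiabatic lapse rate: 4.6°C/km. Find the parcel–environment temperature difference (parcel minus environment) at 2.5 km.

-7.88°C (parcel cooler than environment)

Parcel:
  Dry to 1900 m: -9.8 × 1.6 km = -15.68°C, so T = -8.08°C.
  Saturated to 2500 m: -4.6 × 0.6 km = -2.76°C, so T = -10.84°C.
Environment:
  Environment to 2500 m: -4.8 × 2.2 km = -10.56°C, so T = -2.96°C.
T_parcel − T_env = -10.84 − (-2.96) = -7.88°C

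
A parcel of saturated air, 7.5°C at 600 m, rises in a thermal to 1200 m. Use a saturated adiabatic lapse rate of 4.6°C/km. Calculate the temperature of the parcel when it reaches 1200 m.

600–1200 m, saturated adiabatic: Δz = 0.6 km ⇒ ΔT = -2.76°C; T = 4.74°C

4.74°C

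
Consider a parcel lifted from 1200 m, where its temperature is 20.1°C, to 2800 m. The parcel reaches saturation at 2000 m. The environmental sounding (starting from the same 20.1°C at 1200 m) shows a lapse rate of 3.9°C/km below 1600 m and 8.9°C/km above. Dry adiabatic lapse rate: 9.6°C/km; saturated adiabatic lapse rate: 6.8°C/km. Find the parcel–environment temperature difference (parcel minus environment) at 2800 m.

-0.88°C (parcel cooler than environment)

Parcel:
  1200 → 2000 m (dry, 9.6°C/km): ΔT = -9.6 × 0.8 = -7.68°C → T = 12.42°C
  2000 → 2800 m (saturated, 6.8°C/km): ΔT = -6.8 × 0.8 = -5.44°C → T = 6.98°C
Environment:
  1200 → 1600 m (environment, lower layer, 3.9°C/km): ΔT = -3.9 × 0.4 = -1.56°C → T = 18.54°C
  1600 → 2800 m (environment, upper layer, 8.9°C/km): ΔT = -8.9 × 1.2 = -10.68°C → T = 7.86°C
T_parcel − T_env = 6.98 − 7.86 = -0.88°C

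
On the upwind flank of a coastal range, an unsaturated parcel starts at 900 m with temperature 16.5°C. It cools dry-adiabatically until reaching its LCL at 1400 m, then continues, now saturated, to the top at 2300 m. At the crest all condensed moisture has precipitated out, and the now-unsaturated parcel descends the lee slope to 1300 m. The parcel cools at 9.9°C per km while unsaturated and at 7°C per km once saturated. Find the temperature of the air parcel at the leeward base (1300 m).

15.15°C

900 → 1400 m (dry, 9.9°C/km): ΔT = -9.9 × 0.5 = -4.95°C → T = 11.55°C
1400 → 2300 m (saturated, 7°C/km): ΔT = -7 × 0.9 = -6.3°C → T = 5.25°C
2300 → 1300 m (dry descent, 9.9°C/km): ΔT = +9.9 × 1 = +9.9°C → T = 15.15°C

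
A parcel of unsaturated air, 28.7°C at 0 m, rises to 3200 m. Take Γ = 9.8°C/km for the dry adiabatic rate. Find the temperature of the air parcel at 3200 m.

-2.66°C

Dry adiabatic to 3200 m: -9.8 × 3.2 km = -31.36°C, so T = -2.66°C.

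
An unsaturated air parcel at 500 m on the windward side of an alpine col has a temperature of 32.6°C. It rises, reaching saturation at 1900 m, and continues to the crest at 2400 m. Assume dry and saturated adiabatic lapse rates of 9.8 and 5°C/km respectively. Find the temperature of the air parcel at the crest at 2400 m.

From 500 m to 1900 m (dry): cools by 9.8 × 1.4 = 13.72°C, giving 18.88°C.
From 1900 m to 2400 m (saturated): cools by 5 × 0.5 = 2.5°C, giving 16.38°C.

16.38°C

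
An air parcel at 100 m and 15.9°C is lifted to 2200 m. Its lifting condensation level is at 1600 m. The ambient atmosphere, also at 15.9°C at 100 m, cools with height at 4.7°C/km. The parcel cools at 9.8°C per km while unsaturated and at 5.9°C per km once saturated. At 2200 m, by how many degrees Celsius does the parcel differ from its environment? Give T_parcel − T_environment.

Parcel:
  100–1600 m, dry: Δz = 1.5 km ⇒ ΔT = -14.7°C; T = 1.2°C
  1600–2200 m, saturated: Δz = 0.6 km ⇒ ΔT = -3.54°C; T = -2.34°C
Environment:
  100–2200 m, environment: Δz = 2.1 km ⇒ ΔT = -9.87°C; T = 6.03°C
T_parcel − T_env = -2.34 − 6.03 = -8.37°C

-8.37°C (parcel cooler than environment)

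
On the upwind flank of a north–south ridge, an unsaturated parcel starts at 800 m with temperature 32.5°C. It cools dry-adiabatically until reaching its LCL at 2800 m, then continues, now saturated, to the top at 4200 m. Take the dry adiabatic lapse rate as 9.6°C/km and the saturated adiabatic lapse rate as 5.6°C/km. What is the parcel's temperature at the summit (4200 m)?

5.46°C

800 → 2800 m (dry, 9.6°C/km): ΔT = -9.6 × 2 = -19.2°C → T = 13.3°C
2800 → 4200 m (saturated, 5.6°C/km): ΔT = -5.6 × 1.4 = -7.84°C → T = 5.46°C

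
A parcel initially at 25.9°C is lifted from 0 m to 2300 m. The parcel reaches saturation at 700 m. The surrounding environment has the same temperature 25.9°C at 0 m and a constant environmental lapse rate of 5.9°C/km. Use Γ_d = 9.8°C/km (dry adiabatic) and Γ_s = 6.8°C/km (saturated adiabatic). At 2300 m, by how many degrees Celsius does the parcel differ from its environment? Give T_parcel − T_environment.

Parcel:
  0 → 700 m (dry, 9.8°C/km): ΔT = -9.8 × 0.7 = -6.86°C → T = 19.04°C
  700 → 2300 m (saturated, 6.8°C/km): ΔT = -6.8 × 1.6 = -10.88°C → T = 8.16°C
Environment:
  0 → 2300 m (environment, 5.9°C/km): ΔT = -5.9 × 2.3 = -13.57°C → T = 12.33°C
T_parcel − T_env = 8.16 − 12.33 = -4.17°C

-4.17°C (parcel cooler than environment)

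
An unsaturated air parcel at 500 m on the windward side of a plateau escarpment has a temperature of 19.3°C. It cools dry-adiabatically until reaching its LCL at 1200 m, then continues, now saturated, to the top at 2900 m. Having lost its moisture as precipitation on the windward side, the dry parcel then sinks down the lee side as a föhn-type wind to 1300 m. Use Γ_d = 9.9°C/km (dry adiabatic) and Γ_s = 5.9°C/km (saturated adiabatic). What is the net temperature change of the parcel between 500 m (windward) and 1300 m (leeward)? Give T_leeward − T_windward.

-1.12°C

500–1200 m, dry: Δz = 0.7 km ⇒ ΔT = -6.93°C; T = 12.37°C
1200–2900 m, saturated: Δz = 1.7 km ⇒ ΔT = -10.03°C; T = 2.34°C
2900–1300 m, dry descent: Δz = 1.6 km ⇒ ΔT = +15.84°C; T = 18.18°C
Net change vs windward start: 18.18 − 19.3 = -1.12°C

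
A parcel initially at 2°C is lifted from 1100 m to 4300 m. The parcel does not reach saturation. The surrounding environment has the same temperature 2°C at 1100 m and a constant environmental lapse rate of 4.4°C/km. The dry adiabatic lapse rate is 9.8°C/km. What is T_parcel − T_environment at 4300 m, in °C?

-17.28°C (parcel cooler than environment)

Parcel:
  1100 → 4300 m (dry, 9.8°C/km): ΔT = -9.8 × 3.2 = -31.36°C → T = -29.36°C
Environment:
  1100 → 4300 m (environment, 4.4°C/km): ΔT = -4.4 × 3.2 = -14.08°C → T = -12.08°C
T_parcel − T_env = -29.36 − (-12.08) = -17.28°C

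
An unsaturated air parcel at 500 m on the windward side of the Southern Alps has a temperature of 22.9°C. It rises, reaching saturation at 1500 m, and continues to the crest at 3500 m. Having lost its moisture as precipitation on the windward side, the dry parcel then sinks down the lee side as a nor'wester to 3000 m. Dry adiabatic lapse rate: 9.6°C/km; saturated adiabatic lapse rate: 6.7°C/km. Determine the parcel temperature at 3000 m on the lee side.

From 500 m to 1500 m (dry): cools by 9.6 × 1 = 9.6°C, giving 13.3°C.
From 1500 m to 3500 m (saturated): cools by 6.7 × 2 = 13.4°C, giving -0.1°C.
From 3500 m to 3000 m (dry descent): warms by 9.6 × 0.5 = 4.8°C, giving 4.7°C.

4.7°C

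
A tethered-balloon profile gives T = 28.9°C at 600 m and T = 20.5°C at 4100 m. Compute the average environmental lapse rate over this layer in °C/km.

2.4°C/km

Γ = −ΔT/Δz = (28.9 − 20.5) / (4100 − 600) m
  = 8.4°C / 3.5 km = 2.4°C/km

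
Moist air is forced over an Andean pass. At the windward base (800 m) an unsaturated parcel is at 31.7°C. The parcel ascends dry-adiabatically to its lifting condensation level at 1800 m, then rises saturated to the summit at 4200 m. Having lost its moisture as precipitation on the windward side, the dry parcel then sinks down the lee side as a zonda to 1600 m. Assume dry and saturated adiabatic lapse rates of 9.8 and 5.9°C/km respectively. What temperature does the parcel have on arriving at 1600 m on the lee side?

33.22°C

800–1800 m, dry: Δz = 1 km ⇒ ΔT = -9.8°C; T = 21.9°C
1800–4200 m, saturated: Δz = 2.4 km ⇒ ΔT = -14.16°C; T = 7.74°C
4200–1600 m, dry descent: Δz = 2.6 km ⇒ ΔT = +25.48°C; T = 33.22°C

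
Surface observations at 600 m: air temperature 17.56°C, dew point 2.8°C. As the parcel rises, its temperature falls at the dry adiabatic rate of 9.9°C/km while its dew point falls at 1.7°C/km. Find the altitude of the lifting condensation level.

2400 m

T and T_d converge at 9.9 − 1.7 = 8.2°C per km
Height above start = (17.56 − 2.8) / 8.2 = 1.8 km
LCL altitude = 600 m + 1800 m = 2400 m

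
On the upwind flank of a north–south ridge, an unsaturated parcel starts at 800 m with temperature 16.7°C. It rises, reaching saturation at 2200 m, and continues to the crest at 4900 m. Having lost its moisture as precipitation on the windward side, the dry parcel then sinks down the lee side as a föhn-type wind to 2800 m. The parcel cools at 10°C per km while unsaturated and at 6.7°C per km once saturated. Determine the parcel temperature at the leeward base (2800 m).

Dry to 2200 m: -10 × 1.4 km = -14°C, so T = 2.7°C.
Saturated to 4900 m: -6.7 × 2.7 km = -18.09°C, so T = -15.39°C.
Dry descent to 2800 m: +10 × 2.1 km = +21°C, so T = 5.61°C.

5.61°C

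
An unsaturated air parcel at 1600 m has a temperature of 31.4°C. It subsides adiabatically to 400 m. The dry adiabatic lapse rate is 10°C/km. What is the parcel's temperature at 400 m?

1600 → 400 m (dry adiabatic, 10°C/km): ΔT = +10 × 1.2 = +12°C → T = 43.4°C

43.4°C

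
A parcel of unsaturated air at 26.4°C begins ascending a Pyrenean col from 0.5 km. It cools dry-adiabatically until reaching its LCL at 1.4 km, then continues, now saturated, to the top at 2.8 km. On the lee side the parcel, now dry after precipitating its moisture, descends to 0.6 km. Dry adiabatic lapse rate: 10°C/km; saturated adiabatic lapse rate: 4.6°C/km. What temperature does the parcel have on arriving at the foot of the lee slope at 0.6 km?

From 500 m to 1400 m (dry): cools by 10 × 0.9 = 9°C, giving 17.4°C.
From 1400 m to 2800 m (saturated): cools by 4.6 × 1.4 = 6.44°C, giving 10.96°C.
From 2800 m to 600 m (dry descent): warms by 10 × 2.2 = 22°C, giving 32.96°C.

32.96°C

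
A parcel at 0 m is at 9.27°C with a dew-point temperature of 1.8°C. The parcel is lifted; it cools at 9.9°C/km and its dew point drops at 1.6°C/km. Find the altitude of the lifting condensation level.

T and T_d converge at 9.9 − 1.6 = 8.3°C per km
Height above start = (9.27 − 1.8) / 8.3 = 0.9 km
LCL altitude = 0 m + 900 m = 900 m

900 m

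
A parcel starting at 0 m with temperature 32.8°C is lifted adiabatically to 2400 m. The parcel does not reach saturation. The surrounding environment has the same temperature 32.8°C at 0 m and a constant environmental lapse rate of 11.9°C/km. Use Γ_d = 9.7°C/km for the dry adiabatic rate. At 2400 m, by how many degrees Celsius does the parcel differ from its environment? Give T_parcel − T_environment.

+5.28°C (parcel warmer than environment)

Parcel:
  0 → 2400 m (dry, 9.7°C/km): ΔT = -9.7 × 2.4 = -23.28°C → T = 9.52°C
Environment:
  0 → 2400 m (environment, 11.9°C/km): ΔT = -11.9 × 2.4 = -28.56°C → T = 4.24°C
T_parcel − T_env = 9.52 − 4.24 = +5.28°C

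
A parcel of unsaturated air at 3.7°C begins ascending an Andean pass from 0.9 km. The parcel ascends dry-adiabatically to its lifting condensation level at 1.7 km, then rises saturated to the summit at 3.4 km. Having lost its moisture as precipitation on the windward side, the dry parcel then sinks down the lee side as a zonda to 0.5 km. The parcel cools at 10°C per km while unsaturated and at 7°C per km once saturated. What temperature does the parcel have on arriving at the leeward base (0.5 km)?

900 → 1700 m (dry, 10°C/km): ΔT = -10 × 0.8 = -8°C → T = -4.3°C
1700 → 3400 m (saturated, 7°C/km): ΔT = -7 × 1.7 = -11.9°C → T = -16.2°C
3400 → 500 m (dry descent, 10°C/km): ΔT = +10 × 2.9 = +29°C → T = 12.8°C

12.8°C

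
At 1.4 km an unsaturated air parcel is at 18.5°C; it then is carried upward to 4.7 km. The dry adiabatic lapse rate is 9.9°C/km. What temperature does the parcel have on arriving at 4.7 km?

Dry adiabatic to 4700 m: -9.9 × 3.3 km = -32.67°C, so T = -14.17°C.

-14.17°C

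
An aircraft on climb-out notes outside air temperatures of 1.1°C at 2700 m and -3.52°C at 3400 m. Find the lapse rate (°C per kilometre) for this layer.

6.6°C/km

Γ = −ΔT/Δz = (1.1 − (-3.52)) / (3400 − 2700) m
  = 4.62°C / 0.7 km = 6.6°C/km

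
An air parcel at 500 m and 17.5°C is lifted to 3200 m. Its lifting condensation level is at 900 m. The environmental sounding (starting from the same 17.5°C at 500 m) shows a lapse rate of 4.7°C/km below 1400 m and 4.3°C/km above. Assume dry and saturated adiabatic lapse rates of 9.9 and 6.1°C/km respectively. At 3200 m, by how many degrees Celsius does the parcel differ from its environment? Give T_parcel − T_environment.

Parcel:
  From 500 m to 900 m (dry): cools by 9.9 × 0.4 = 3.96°C, giving 13.54°C.
  From 900 m to 3200 m (saturated): cools by 6.1 × 2.3 = 14.03°C, giving -0.49°C.
Environment:
  From 500 m to 1400 m (environment, lower layer): cools by 4.7 × 0.9 = 4.23°C, giving 13.27°C.
  From 1400 m to 3200 m (environment, upper layer): cools by 4.3 × 1.8 = 7.74°C, giving 5.53°C.
T_parcel − T_env = -0.49 − 5.53 = -6.02°C

-6.02°C (parcel cooler than environment)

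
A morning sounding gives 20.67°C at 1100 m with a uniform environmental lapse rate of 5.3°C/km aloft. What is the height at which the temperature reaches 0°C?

Height above start = (20.67 − 0) / 5.3 = 3.9 km
Altitude = 1100 m + 3900 m = 5000 m

5000 m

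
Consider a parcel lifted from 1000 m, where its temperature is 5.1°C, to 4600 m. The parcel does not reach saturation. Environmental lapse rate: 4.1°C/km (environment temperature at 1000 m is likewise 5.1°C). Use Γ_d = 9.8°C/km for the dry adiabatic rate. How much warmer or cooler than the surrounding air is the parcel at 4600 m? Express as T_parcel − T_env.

-20.52°C (parcel cooler than environment)

Parcel:
  From 1000 m to 4600 m (dry): cools by 9.8 × 3.6 = 35.28°C, giving -30.18°C.
Environment:
  From 1000 m to 4600 m (environment): cools by 4.1 × 3.6 = 14.76°C, giving -9.66°C.
T_parcel − T_env = -30.18 − (-9.66) = -20.52°C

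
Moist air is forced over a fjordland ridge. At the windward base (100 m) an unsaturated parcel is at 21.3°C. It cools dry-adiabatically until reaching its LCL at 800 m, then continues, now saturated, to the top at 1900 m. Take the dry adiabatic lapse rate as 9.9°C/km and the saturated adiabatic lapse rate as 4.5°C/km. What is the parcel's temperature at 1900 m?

9.42°C

From 100 m to 800 m (dry): cools by 9.9 × 0.7 = 6.93°C, giving 14.37°C.
From 800 m to 1900 m (saturated): cools by 4.5 × 1.1 = 4.95°C, giving 9.42°C.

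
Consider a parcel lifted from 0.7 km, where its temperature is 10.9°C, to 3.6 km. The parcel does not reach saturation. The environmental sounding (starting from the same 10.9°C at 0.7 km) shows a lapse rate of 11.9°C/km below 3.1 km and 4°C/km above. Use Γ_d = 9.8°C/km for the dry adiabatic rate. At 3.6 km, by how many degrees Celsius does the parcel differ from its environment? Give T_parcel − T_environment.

+2.14°C (parcel warmer than environment)

Parcel:
  Dry to 3600 m: -9.8 × 2.9 km = -28.42°C, so T = -17.52°C.
Environment:
  Environment, lower layer to 3100 m: -11.9 × 2.4 km = -28.56°C, so T = -17.66°C.
  Environment, upper layer to 3600 m: -4 × 0.5 km = -2°C, so T = -19.66°C.
T_parcel − T_env = -17.52 − (-19.66) = +2.14°C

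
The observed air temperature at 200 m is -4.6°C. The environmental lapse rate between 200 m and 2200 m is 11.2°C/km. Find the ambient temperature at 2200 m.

-27°C

200–2200 m, environmental: Δz = 2 km ⇒ ΔT = -22.4°C; T = -27°C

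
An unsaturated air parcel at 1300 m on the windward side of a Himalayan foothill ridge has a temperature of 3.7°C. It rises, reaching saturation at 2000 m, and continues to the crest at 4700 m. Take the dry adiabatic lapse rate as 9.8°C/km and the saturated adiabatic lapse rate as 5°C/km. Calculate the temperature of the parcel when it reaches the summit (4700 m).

-16.66°C

Dry to 2000 m: -9.8 × 0.7 km = -6.86°C, so T = -3.16°C.
Saturated to 4700 m: -5 × 2.7 km = -13.5°C, so T = -16.66°C.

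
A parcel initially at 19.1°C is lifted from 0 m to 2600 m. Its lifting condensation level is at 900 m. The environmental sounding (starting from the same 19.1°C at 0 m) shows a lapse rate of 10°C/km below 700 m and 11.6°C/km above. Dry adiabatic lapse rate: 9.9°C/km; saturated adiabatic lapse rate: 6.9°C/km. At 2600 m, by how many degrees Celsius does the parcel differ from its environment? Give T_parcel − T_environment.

+8.4°C (parcel warmer than environment)

Parcel:
  From 0 m to 900 m (dry): cools by 9.9 × 0.9 = 8.91°C, giving 10.19°C.
  From 900 m to 2600 m (saturated): cools by 6.9 × 1.7 = 11.73°C, giving -1.54°C.
Environment:
  From 0 m to 700 m (environment, lower layer): cools by 10 × 0.7 = 7°C, giving 12.1°C.
  From 700 m to 2600 m (environment, upper layer): cools by 11.6 × 1.9 = 22.04°C, giving -9.94°C.
T_parcel − T_env = -1.54 − (-9.94) = +8.4°C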